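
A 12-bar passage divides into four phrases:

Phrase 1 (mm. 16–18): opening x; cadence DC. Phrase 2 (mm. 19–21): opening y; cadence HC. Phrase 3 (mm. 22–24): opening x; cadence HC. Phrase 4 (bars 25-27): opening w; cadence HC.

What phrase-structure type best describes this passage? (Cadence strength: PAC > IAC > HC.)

phrase group

Phrase 4 ends with a half cadence, no stronger than phrase 2's half cadence, so the four phrases do not form a double period; nor do phrases 3–4 duplicate 1–2, so it is not a repeated period. With no phrase reaching a conclusive cadence, the passage is a phrase group.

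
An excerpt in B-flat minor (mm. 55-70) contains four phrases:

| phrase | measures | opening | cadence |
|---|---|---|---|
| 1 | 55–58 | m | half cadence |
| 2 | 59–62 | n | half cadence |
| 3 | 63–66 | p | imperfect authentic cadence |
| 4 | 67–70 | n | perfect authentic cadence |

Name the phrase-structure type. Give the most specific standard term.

Four phrases in two halves: the first half (bars 55–62) ends with a half cadence, the second (mm. 63–70) with a perfect authentic cadence — a large antecedent–consequent pair, i.e. a double period.
Phrase 3 begins with different material from phrase 1, making it contrasting.

contrasting double period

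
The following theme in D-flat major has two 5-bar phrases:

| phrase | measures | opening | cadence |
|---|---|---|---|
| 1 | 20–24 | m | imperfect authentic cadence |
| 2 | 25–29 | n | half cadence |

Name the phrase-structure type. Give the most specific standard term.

The second phrase closes with a half cadence, which is not stronger than the first phrase's imperfect authentic cadence; without a weak→strong cadential pair there is no antecedent–consequent relationship, so this is a phrase group rather than a period.

phrase group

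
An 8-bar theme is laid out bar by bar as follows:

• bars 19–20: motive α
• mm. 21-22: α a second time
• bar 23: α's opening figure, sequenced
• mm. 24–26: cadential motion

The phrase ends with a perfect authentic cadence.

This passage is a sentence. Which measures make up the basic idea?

The presentation of a sentence is the basic idea (mm. 19–20) plus its repetition (mm. 21-22); the basic idea is therefore measures 19–20.

measures 19–20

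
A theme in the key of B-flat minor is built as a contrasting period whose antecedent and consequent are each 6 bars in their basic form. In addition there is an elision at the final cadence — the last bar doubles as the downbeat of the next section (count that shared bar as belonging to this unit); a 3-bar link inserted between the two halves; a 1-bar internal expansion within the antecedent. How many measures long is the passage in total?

16 measures

Basic contrasting period: 6 + 6 = 12 bars.
12 (basic form) + 3 (link) + 1 (internal expansion) = 16.
The elision shares a bar with the next section but does not change this unit's count.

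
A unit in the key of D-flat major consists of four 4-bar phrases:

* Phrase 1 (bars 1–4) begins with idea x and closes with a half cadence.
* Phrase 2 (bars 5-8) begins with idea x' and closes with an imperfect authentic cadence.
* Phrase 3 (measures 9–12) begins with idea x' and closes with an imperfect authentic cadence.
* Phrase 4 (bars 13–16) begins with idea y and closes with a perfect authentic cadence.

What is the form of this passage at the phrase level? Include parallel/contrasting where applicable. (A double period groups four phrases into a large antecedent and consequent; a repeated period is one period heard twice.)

Four phrases in two halves: the first half (measures 1–8) ends with an imperfect authentic cadence, the second (measures 9–16) with a perfect authentic cadence — a large antecedent–consequent pair, i.e. a double period.
Phrase 3 begins with the same material as phrase 1, making it parallel.

parallel double period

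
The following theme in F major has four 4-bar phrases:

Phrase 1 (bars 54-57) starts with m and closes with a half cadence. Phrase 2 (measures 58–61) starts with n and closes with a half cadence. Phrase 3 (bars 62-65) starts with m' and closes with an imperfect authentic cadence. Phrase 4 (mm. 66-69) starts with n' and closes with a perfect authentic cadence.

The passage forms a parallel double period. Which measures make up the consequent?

In a double period the four phrases pair into a large antecedent (phrases 1–2, ending half cadence) and a large consequent (phrases 3–4, ending perfect authentic cadence). The consequent spans mm. 62-69.

measures 62–69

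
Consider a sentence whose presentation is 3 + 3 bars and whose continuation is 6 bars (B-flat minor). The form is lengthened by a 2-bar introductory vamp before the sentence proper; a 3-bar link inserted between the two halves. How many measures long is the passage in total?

Basic sentence: 3 + 3 + 6 = 12 bars.
12 (basic form) + 2 (introduction) + 3 (link) = 17.

17 measures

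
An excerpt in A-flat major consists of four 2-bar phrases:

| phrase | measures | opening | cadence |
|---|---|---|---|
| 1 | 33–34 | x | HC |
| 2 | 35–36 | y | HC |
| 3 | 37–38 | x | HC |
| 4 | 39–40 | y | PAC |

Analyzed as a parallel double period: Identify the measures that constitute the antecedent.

measures 33–36

In a double period the four phrases pair into a large antecedent (phrases 1–2, ending half cadence) and a large consequent (phrases 3–4, ending perfect authentic cadence). The antecedent spans measures 33–36.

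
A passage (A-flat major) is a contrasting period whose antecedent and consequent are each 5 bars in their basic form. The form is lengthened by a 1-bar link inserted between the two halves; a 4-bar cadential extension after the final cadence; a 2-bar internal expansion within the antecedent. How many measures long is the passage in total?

Basic contrasting period: 5 + 5 = 10 bars.
10 (basic form) + 1 (link) + 4 (cadential extension) + 2 (internal expansion) = 17.

17 measures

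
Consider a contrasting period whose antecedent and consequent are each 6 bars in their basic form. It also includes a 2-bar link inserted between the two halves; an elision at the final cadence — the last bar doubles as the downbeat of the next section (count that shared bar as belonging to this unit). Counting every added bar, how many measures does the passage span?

Basic contrasting period: 6 + 6 = 12 bars.
12 (basic form) + 2 (link) = 14.
The elision shares a bar with the next section but does not change this unit's count.

14 measures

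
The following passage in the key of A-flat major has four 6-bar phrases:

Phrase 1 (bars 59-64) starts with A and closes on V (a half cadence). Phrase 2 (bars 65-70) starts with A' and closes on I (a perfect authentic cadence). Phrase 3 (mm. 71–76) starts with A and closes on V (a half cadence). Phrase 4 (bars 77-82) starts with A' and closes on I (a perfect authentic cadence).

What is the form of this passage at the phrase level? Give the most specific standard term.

The cadence pattern HC–PAC–HC–PAC is weak–strong twice, and phrases 3–4 restate phrases 1–2: a period heard twice, not a double period (which would end weakly at phrase 2).

repeated period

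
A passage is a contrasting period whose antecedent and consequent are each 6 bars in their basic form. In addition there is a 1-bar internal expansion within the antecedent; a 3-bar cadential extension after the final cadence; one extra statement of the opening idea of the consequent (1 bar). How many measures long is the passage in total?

Basic contrasting period: 6 + 6 = 12 bars.
12 (basic form) + 1 (internal expansion) + 3 (cadential extension) + 1 (extra statement) = 17.

17 measures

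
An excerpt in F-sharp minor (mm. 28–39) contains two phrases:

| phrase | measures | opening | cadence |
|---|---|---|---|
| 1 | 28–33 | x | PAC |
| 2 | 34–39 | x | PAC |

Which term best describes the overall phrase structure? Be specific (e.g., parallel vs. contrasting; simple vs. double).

repeated phrase

Both phrases have the same opening (x) and the same cadence (perfect authentic cadence): the second is a restatement, not a consequent, so this is a repeated phrase rather than a period.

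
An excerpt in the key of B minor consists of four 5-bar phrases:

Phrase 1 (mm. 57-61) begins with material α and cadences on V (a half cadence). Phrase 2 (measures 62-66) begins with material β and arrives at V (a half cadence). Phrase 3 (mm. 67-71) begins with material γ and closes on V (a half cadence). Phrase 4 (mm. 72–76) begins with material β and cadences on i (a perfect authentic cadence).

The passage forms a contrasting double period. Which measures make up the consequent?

In a double period the four phrases pair into a large antecedent (phrases 1–2, ending half cadence) and a large consequent (phrases 3–4, ending perfect authentic cadence). The consequent spans bars 67–76.

measures 67–76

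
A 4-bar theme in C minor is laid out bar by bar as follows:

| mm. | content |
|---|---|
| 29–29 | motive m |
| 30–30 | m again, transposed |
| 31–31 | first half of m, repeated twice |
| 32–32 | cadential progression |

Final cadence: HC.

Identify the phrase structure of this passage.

Basic idea (m. 29) + its repetition (measure 30) form the presentation; fragmentation and cadence (measures 31–32) form the continuation — the 4-bar whole is a sentence.

sentence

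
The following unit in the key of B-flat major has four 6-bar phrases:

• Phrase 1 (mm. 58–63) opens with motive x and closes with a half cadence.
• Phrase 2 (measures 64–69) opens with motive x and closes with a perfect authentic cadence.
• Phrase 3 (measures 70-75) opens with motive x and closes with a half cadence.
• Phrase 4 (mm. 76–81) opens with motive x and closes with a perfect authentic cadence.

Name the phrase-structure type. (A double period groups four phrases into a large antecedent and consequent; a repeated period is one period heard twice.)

repeated period

The cadence pattern HC–PAC–HC–PAC is weak–strong twice, and phrases 3–4 restate phrases 1–2: a period heard twice, not a double period (which would end weakly at phrase 2).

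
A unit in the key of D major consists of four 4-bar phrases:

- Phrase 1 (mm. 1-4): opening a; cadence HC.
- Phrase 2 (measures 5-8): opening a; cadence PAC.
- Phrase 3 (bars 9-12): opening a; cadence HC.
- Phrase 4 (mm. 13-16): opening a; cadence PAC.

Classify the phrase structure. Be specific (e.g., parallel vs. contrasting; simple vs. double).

repeated period

The cadence pattern HC–PAC–HC–PAC is weak–strong twice, and phrases 3–4 restate phrases 1–2: a period heard twice, not a double period (which would end weakly at phrase 2).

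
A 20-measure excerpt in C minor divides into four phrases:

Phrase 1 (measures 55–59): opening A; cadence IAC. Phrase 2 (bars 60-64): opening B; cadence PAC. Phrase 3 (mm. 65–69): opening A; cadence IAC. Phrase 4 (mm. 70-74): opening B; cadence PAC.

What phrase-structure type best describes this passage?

The cadence pattern IAC–PAC–IAC–PAC is weak–strong twice, and phrases 3–4 restate phrases 1–2: a period heard twice, not a double period (which would end weakly at phrase 2).

repeated period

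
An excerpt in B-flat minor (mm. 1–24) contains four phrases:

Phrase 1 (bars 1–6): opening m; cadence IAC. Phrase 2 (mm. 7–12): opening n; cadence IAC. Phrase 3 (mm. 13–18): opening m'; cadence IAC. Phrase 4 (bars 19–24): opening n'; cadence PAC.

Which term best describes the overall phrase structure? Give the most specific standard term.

parallel double period

Four phrases in two halves: the first half (bars 1–12) ends with an imperfect authentic cadence, the second (mm. 13-24) with a perfect authentic cadence — a large antecedent–consequent pair, i.e. a double period.
Phrase 3 begins with the same material as phrase 1, making it parallel.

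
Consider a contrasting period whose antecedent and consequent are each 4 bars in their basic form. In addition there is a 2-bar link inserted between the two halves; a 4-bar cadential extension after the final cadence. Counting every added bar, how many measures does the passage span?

Basic contrasting period: 4 + 4 = 8 bars.
8 (basic form) + 2 (link) + 4 (cadential extension) = 14.

14 measures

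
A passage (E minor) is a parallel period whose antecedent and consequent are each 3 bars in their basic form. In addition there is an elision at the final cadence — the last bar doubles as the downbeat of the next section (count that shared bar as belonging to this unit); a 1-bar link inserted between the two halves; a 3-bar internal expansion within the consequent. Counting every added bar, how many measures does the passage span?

Basic parallel period: 3 + 3 = 6 bars.
6 (basic form) + 1 (link) + 3 (internal expansion) = 10.
The elision shares a bar with the next section but does not change this unit's count.

10 measures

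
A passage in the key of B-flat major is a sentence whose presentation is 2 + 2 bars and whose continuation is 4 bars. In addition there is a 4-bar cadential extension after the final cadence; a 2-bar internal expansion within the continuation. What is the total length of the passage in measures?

Basic sentence: 2 + 2 + 4 = 8 bars.
8 (basic form) + 4 (cadential extension) + 2 (internal expansion) = 14.

14 measures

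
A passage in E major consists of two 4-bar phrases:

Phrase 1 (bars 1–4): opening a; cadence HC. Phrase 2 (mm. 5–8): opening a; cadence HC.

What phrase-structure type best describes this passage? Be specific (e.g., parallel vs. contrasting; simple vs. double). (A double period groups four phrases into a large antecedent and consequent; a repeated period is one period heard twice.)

repeated phrase

Both phrases have the same opening (a) and the same cadence (half cadence): the second is a restatement, not a consequent, so this is a repeated phrase rather than a period.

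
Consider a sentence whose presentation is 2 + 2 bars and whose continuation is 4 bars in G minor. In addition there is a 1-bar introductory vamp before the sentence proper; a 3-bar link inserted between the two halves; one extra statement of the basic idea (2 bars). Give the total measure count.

Basic sentence: 2 + 2 + 4 = 8 bars.
8 (basic form) + 1 (introduction) + 3 (link) + 2 (extra statement) = 14.

14 measures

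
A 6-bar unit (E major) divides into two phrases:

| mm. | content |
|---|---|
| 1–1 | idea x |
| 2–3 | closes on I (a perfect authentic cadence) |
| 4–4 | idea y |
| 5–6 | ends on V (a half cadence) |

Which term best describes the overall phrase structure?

phrase group

The second phrase closes with a half cadence, which is not stronger than the first phrase's perfect authentic cadence; without a weak→strong cadential pair there is no antecedent–consequent relationship, so this is a phrase group rather than a period.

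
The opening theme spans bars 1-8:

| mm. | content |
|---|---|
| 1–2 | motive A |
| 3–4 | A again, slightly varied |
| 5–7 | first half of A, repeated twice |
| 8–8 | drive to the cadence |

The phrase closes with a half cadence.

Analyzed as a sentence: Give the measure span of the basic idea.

The presentation of a sentence is the basic idea (measures 1–2) plus its repetition (mm. 3-4); the basic idea is therefore bars 1–2.

measures 1–2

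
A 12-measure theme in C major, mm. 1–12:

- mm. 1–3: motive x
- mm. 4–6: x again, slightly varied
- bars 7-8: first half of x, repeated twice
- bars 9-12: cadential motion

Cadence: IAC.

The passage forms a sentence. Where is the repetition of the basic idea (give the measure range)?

measures 4–6

The presentation of a sentence is the basic idea (mm. 1–3) plus its repetition (mm. 4–6); the repetition of the basic idea is therefore bars 4–6.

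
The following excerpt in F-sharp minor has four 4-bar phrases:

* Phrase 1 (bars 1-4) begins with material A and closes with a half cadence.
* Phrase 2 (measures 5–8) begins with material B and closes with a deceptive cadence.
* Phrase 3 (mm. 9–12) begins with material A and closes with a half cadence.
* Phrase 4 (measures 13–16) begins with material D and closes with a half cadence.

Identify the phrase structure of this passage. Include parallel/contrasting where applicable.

Phrase 4 ends with a half cadence, no stronger than phrase 2's deceptive cadence, so the four phrases do not form a double period; nor do phrases 3–4 duplicate 1–2, so it is not a repeated period. With no phrase reaching a conclusive cadence, the passage is a phrase group.

phrase group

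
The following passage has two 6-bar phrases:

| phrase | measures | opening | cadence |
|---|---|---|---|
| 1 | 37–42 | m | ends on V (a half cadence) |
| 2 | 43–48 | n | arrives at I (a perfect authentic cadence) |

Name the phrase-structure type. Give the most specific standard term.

Phrase 1 ends with a half cadence (weaker) and phrase 2 with a perfect authentic cadence (stronger): antecedent + consequent = a period.
The two phrases open with different material (m / n), so the period is contrasting.

contrasting period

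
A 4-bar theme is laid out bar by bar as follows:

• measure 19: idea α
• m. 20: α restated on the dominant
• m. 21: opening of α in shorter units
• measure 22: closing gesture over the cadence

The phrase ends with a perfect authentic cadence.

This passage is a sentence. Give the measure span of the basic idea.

measures 19–19

The presentation of a sentence is the basic idea (bar 19) plus its repetition (measure 20); the basic idea is therefore m. 19.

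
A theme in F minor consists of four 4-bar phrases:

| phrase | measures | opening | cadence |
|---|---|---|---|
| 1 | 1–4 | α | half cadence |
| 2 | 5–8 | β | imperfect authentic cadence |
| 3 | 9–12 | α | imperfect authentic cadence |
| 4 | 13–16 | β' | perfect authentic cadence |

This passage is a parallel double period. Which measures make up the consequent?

measures 9–16

In a double period the four phrases pair into a large antecedent (phrases 1–2, ending imperfect authentic cadence) and a large consequent (phrases 3–4, ending perfect authentic cadence). The consequent spans measures 9–16.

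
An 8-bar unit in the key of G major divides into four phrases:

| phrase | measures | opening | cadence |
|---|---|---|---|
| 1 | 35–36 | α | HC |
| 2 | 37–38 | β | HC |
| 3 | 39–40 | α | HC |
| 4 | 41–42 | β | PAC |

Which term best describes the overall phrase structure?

Four phrases in two halves: the first half (measures 35–38) ends with a half cadence, the second (bars 39-42) with a perfect authentic cadence — a large antecedent–consequent pair, i.e. a double period.
Phrase 3 begins with the same material as phrase 1, making it parallel.

parallel double period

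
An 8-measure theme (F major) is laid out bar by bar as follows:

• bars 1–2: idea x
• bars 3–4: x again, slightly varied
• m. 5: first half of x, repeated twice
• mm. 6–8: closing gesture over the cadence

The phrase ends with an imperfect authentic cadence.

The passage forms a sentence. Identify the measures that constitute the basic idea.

measures 1–2

The presentation of a sentence is the basic idea (mm. 1–2) plus its repetition (measures 3–4); the basic idea is therefore measures 1-2.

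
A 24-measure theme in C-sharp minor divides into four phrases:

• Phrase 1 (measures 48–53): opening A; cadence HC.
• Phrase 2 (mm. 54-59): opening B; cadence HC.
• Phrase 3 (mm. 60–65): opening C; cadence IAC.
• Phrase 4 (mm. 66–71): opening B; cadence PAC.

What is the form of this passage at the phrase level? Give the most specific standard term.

contrasting double period

Four phrases in two halves: the first half (mm. 48-59) ends with a half cadence, the second (measures 60-71) with a perfect authentic cadence — a large antecedent–consequent pair, i.e. a double period.
Phrase 3 begins with different material from phrase 1, making it contrasting.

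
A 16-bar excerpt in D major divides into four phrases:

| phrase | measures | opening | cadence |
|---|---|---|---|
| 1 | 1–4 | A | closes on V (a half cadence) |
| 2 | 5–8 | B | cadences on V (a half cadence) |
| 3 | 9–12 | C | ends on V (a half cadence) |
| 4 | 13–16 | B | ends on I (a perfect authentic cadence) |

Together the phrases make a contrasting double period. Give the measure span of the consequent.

measures 9–16

In a double period the first pair of phrases (ending half cadence) is the large antecedent and the second pair (ending perfect authentic cadence) is the large consequent; the consequent is measures 9–16.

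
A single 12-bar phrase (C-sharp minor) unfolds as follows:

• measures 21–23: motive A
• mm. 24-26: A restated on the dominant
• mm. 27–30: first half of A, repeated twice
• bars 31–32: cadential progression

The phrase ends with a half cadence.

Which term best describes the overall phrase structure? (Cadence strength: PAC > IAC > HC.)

Basic idea (mm. 21–23) + its repetition (bars 24–26) form the presentation; fragmentation and cadence (mm. 27–32) form the continuation — the 12-bar whole is a sentence.

sentence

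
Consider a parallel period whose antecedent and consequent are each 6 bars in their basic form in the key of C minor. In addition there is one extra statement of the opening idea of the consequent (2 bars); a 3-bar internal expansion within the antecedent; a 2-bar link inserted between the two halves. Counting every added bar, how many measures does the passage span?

19 measures

Basic parallel period: 6 + 6 = 12 bars.
12 (basic form) + 2 (extra statement) + 3 (internal expansion) + 2 (link) = 19.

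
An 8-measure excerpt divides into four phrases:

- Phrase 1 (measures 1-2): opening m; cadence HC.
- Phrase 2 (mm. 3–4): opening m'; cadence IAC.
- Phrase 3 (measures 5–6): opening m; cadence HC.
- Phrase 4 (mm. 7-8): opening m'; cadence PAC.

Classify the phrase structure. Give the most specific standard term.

Four phrases in two halves: the first half (mm. 1-4) ends with an imperfect authentic cadence, the second (mm. 5–8) with a perfect authentic cadence — a large antecedent–consequent pair, i.e. a double period.
Phrase 3 begins with the same material as phrase 1, making it parallel.

parallel double period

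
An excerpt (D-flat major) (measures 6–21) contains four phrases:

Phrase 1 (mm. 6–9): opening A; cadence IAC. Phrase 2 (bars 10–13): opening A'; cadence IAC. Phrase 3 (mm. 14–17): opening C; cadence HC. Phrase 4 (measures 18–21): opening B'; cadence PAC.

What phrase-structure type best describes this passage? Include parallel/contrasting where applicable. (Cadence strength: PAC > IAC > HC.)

contrasting double period

Four phrases in two halves: the first half (mm. 6–13) ends with an imperfect authentic cadence, the second (bars 14–21) with a perfect authentic cadence — a large antecedent–consequent pair, i.e. a double period.
Phrase 3 begins with different material from phrase 1, making it contrasting.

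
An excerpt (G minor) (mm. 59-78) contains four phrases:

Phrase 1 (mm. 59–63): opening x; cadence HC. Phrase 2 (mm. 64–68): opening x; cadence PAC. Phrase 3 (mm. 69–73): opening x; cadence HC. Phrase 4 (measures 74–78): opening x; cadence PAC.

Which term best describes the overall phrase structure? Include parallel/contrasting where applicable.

The cadence pattern HC–PAC–HC–PAC is weak–strong twice, and phrases 3–4 restate phrases 1–2: a period heard twice, not a double period (which would end weakly at phrase 2).

repeated period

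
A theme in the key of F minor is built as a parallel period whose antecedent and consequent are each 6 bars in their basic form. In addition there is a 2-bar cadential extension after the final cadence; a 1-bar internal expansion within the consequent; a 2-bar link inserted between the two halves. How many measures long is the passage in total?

Basic parallel period: 6 + 6 = 12 bars.
12 (basic form) + 2 (cadential extension) + 1 (internal expansion) + 2 (link) = 17.

17 measures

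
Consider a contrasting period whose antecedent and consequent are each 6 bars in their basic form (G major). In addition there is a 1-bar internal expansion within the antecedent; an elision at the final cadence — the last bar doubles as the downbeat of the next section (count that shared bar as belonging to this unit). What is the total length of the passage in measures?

Basic contrasting period: 6 + 6 = 12 bars.
12 (basic form) + 1 (internal expansion) = 13.
The elision shares a bar with the next section but does not change this unit's count.

13 measures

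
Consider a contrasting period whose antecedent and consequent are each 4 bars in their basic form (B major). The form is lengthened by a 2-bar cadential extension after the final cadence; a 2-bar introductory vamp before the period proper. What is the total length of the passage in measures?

12 measures

Basic contrasting period: 4 + 4 = 8 bars.
8 (basic form) + 2 (cadential extension) + 2 (introduction) = 12.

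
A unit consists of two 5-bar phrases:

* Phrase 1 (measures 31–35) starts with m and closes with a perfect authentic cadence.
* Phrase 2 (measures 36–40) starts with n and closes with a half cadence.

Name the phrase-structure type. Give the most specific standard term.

The second phrase closes with a half cadence, which is not stronger than the first phrase's perfect authentic cadence; without a weak→strong cadential pair there is no antecedent–consequent relationship, so this is a phrase group rather than a period.

phrase group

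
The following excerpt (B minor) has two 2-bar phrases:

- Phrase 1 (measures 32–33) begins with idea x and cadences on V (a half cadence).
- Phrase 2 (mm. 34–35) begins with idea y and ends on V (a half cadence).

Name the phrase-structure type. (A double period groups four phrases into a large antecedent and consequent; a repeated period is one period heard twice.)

The second phrase closes with a half cadence, which is not stronger than the first phrase's half cadence; without a weak→strong cadential pair there is no antecedent–consequent relationship, so this is a phrase group rather than a period.

phrase group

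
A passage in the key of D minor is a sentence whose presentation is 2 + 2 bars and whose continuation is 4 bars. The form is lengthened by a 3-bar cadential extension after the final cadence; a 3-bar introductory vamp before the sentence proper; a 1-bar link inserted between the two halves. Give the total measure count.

Basic sentence: 2 + 2 + 4 = 8 bars.
8 (basic form) + 3 (cadential extension) + 3 (introduction) + 1 (link) = 15.

15 measures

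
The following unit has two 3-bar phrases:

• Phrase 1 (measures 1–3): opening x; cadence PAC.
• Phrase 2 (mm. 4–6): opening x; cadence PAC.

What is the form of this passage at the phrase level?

repeated phrase

Both phrases have the same opening (x) and the same cadence (perfect authentic cadence): the second is a restatement, not a consequent, so this is a repeated phrase rather than a period.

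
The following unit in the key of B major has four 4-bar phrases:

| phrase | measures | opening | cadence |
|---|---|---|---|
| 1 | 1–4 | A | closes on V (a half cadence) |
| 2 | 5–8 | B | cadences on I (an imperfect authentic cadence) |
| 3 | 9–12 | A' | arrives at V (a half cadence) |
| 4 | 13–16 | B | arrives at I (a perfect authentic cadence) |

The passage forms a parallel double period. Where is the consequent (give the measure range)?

In a double period the four phrases pair into a large antecedent (phrases 1–2, ending imperfect authentic cadence) and a large consequent (phrases 3–4, ending perfect authentic cadence). The consequent spans bars 9–16.

measures 9–16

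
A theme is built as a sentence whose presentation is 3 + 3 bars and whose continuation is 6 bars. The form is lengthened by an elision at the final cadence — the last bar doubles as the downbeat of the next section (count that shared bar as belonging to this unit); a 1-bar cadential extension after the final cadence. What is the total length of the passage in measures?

13 measures

Basic sentence: 3 + 3 + 6 = 12 bars.
12 (basic form) + 1 (cadential extension) = 13.
The elision shares a bar with the next section but does not change this unit's count.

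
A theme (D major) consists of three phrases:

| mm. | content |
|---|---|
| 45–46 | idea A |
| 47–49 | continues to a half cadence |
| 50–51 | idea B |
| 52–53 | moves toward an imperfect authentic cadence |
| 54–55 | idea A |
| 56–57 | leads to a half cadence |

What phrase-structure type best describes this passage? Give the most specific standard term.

The final phrase closes with a half cadence, which is not stronger than the preceding imperfect authentic cadence; the 3 phrases lack an overall antecedent–consequent design and so form a phrase group.

phrase group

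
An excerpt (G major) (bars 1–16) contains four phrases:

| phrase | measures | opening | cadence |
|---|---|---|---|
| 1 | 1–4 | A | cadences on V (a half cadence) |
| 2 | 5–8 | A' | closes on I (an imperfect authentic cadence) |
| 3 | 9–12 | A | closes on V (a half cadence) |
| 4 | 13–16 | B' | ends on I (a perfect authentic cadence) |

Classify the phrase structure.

Four phrases in two halves: the first half (bars 1–8) ends with an imperfect authentic cadence, the second (bars 9–16) with a perfect authentic cadence — a large antecedent–consequent pair, i.e. a double period.
Phrase 3 begins with the same material as phrase 1, making it parallel.

parallel double period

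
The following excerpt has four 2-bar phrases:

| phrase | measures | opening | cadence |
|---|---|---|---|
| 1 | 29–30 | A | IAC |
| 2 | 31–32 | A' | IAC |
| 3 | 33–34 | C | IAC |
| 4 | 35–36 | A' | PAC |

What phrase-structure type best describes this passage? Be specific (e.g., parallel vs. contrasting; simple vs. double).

contrasting double period

Four phrases in two halves: the first half (mm. 29-32) ends with an imperfect authentic cadence, the second (bars 33–36) with a perfect authentic cadence — a large antecedent–consequent pair, i.e. a double period.
Phrase 3 begins with different material from phrase 1, making it contrasting.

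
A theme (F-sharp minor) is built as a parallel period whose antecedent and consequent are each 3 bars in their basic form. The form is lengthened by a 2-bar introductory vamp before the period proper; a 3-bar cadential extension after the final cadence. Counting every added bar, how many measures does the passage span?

11 measures

Basic parallel period: 3 + 3 = 6 bars.
6 (basic form) + 2 (introduction) + 3 (cadential extension) = 11.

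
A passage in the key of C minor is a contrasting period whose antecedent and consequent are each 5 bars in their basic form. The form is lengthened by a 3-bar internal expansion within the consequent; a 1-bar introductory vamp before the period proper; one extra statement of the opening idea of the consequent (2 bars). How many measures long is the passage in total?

Basic contrasting period: 5 + 5 = 10 bars.
10 (basic form) + 3 (internal expansion) + 1 (introduction) + 2 (extra statement) = 16.

16 measures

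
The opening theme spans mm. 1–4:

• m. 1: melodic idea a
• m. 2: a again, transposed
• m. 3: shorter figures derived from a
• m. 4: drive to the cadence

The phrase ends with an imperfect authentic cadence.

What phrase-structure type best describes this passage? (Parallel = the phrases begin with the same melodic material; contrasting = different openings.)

sentence

Basic idea (m. 1) + its repetition (m. 2) form the presentation; fragmentation and cadence (measures 3–4) form the continuation — the 4-bar whole is a sentence.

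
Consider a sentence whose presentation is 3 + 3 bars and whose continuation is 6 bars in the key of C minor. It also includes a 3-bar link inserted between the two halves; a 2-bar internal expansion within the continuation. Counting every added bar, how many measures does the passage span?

Basic sentence: 3 + 3 + 6 = 12 bars.
12 (basic form) + 3 (link) + 2 (internal expansion) = 17.

17 measures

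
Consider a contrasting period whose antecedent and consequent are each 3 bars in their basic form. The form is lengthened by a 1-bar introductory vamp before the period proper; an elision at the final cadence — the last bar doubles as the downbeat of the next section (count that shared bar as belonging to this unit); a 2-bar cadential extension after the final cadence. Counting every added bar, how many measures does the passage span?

9 measures

Basic contrasting period: 3 + 3 = 6 bars.
6 (basic form) + 1 (introduction) + 2 (cadential extension) = 9.
The elision shares a bar with the next section but does not change this unit's count.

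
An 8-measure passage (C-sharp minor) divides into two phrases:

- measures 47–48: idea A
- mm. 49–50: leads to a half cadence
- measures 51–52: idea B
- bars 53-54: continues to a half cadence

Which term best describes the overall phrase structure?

The second phrase closes with a half cadence, which is not stronger than the first phrase's half cadence; without a weak→strong cadential pair there is no antecedent–consequent relationship, so this is a phrase group rather than a period.

phrase group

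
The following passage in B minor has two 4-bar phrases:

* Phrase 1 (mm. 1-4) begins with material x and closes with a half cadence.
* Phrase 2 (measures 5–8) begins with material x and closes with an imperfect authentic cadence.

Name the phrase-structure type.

Phrase 1 ends with a half cadence (weaker) and phrase 2 with an imperfect authentic cadence (stronger): antecedent + consequent = a period.
The two phrases open with the same material (x / x), so the period is parallel.

parallel period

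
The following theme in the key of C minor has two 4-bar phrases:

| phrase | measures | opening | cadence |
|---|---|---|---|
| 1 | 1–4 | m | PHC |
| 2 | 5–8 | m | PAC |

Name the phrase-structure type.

Phrase 1 ends with a Phrygian half cadence (weaker) and phrase 2 with a perfect authentic cadence (stronger): antecedent + consequent = a period.
The two phrases open with the same material (m / m), so the period is parallel.

parallel period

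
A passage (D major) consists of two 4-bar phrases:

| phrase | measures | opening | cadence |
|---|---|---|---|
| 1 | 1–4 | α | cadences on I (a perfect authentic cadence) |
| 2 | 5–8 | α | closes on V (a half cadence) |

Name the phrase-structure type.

phrase group

The second phrase closes with a half cadence, which is not stronger than the first phrase's perfect authentic cadence; without a weak→strong cadential pair there is no antecedent–consequent relationship, so this is a phrase group rather than a period.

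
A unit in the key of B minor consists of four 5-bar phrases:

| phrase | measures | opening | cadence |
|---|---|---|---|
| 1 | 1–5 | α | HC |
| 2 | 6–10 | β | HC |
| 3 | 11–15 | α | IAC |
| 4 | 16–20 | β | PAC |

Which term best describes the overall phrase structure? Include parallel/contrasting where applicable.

parallel double period

Four phrases in two halves: the first half (mm. 1–10) ends with a half cadence, the second (measures 11-20) with a perfect authentic cadence — a large antecedent–consequent pair, i.e. a double period.
Phrase 3 begins with the same material as phrase 1, making it parallel.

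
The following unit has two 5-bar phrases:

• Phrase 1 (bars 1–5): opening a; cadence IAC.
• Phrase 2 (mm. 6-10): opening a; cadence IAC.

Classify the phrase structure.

repeated phrase

Both phrases have the same opening (a) and the same cadence (imperfect authentic cadence): the second is a restatement, not a consequent, so this is a repeated phrase rather than a period.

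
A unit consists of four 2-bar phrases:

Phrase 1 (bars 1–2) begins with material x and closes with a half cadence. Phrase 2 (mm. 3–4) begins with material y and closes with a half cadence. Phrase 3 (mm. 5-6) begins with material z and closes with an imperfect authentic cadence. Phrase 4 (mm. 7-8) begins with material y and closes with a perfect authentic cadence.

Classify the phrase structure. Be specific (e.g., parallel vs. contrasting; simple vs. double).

contrasting double period

Four phrases in two halves: the first half (measures 1–4) ends with a half cadence, the second (mm. 5–8) with a perfect authentic cadence — a large antecedent–consequent pair, i.e. a double period.
Phrase 3 begins with different material from phrase 1, making it contrasting.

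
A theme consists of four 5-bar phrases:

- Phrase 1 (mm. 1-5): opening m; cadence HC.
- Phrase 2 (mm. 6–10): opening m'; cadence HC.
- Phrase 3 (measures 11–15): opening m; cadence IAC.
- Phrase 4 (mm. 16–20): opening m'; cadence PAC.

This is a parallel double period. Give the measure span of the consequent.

measures 11–20

In a double period the first pair of phrases (ending half cadence) is the large antecedent and the second pair (ending perfect authentic cadence) is the large consequent; the consequent is measures 11–20.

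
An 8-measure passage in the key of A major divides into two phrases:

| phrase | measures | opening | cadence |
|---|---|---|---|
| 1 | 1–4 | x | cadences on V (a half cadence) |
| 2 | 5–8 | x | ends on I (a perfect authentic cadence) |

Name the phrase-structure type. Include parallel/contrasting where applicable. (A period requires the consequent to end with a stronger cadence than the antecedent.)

parallel period

Phrase 1 ends with a half cadence (weaker) and phrase 2 with a perfect authentic cadence (stronger): antecedent + consequent = a period.
The two phrases open with the same material (x / x), so the period is parallel.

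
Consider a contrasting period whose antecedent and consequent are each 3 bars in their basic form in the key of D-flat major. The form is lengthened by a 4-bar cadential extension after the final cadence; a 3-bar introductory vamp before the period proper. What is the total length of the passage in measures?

13 measures

Basic contrasting period: 3 + 3 = 6 bars.
6 (basic form) + 4 (cadential extension) + 3 (introduction) = 13.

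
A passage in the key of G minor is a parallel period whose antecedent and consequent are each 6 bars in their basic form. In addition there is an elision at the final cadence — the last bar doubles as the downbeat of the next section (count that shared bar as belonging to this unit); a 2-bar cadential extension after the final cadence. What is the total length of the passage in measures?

Basic parallel period: 6 + 6 = 12 bars.
12 (basic form) + 2 (cadential extension) = 14.
The elision shares a bar with the next section but does not change this unit's count.

14 measures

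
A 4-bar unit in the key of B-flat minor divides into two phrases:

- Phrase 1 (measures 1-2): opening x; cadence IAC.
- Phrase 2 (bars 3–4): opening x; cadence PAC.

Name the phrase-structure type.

Phrase 1 ends with an imperfect authentic cadence (weaker) and phrase 2 with a perfect authentic cadence (stronger): antecedent + consequent = a period.
The two phrases open with the same material (x / x), so the period is parallel.

parallel period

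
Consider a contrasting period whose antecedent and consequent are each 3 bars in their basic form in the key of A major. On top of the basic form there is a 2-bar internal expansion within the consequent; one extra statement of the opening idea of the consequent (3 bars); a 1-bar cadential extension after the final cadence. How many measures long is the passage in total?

12 measures

Basic contrasting period: 3 + 3 = 6 bars.
6 (basic form) + 2 (internal expansion) + 3 (extra statement) + 1 (cadential extension) = 12.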